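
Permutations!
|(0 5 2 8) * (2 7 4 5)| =3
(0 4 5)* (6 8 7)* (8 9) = [4, 1, 2, 3, 5, 0, 9, 6, 7, 8] = (0 4 5)(6 9 8 7)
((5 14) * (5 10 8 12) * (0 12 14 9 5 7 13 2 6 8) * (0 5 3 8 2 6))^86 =[7, 1, 12, 14, 4, 3, 0, 6, 10, 8, 9, 11, 13, 2, 5] =(0 7 6)(2 12 13)(3 14 5)(8 10 9)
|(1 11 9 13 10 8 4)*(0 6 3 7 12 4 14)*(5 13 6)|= 24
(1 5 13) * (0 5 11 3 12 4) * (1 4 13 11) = (0 5 11 3 12 13 4) = [5, 1, 2, 12, 0, 11, 6, 7, 8, 9, 10, 3, 13, 4]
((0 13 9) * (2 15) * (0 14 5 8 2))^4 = (0 5)(2 9)(8 13)(14 15) = [5, 1, 9, 3, 4, 0, 6, 7, 13, 2, 10, 11, 12, 8, 15, 14]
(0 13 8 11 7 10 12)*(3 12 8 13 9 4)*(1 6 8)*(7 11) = (13)(0 9 4 3 12)(1 6 8 7 10) = [9, 6, 2, 12, 3, 5, 8, 10, 7, 4, 1, 11, 0, 13]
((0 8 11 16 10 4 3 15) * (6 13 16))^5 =(0 16)(3 6)(4 11)(8 10)(13 15) =[16, 1, 2, 6, 11, 5, 3, 7, 10, 9, 8, 4, 12, 15, 14, 13, 0]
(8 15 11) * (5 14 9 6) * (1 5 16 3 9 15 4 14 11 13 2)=(1 5 11 8 4 14 15 13 2)(3 9 6 16)=[0, 5, 1, 9, 14, 11, 16, 7, 4, 6, 10, 8, 12, 2, 15, 13, 3]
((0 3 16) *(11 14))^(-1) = (0 16 3)(11 14) = [16, 1, 2, 0, 4, 5, 6, 7, 8, 9, 10, 14, 12, 13, 11, 15, 3]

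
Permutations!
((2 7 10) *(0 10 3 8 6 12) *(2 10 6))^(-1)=(0 12 6)(2 8 3 7)=[12, 1, 8, 7, 4, 5, 0, 2, 3, 9, 10, 11, 6]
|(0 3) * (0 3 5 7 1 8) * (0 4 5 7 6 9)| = 8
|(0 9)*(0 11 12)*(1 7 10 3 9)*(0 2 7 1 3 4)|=9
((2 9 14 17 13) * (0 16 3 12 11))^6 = (0 16 3 12 11)(2 9 14 17 13) = [16, 1, 9, 12, 4, 5, 6, 7, 8, 14, 10, 0, 11, 2, 17, 15, 3, 13]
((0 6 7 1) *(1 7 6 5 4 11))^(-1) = (0 1 11 4 5) = [1, 11, 2, 3, 5, 0, 6, 7, 8, 9, 10, 4]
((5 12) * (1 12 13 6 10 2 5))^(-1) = (1 12)(2 10 6 13 5) = [0, 12, 10, 3, 4, 2, 13, 7, 8, 9, 6, 11, 1, 5]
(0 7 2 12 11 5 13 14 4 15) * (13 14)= (0 7 2 12 11 5 14 4 15)= [7, 1, 12, 3, 15, 14, 6, 2, 8, 9, 10, 5, 11, 13, 4, 0]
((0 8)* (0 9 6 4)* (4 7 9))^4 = (0 8 4)(6 7 9) = [8, 1, 2, 3, 0, 5, 7, 9, 4, 6]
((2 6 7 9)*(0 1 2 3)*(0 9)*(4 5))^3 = (0 6 1 7 2)(3 9)(4 5) = [6, 7, 0, 9, 5, 4, 1, 2, 8, 3]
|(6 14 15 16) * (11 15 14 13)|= |(6 13 11 15 16)|= 5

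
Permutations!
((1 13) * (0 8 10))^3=(1 13)=[0, 13, 2, 3, 4, 5, 6, 7, 8, 9, 10, 11, 12, 1]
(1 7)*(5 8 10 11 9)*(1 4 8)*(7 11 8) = (1 11 9 5)(4 7)(8 10) = [0, 11, 2, 3, 7, 1, 6, 4, 10, 5, 8, 9]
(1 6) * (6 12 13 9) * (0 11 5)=[11, 12, 2, 3, 4, 0, 1, 7, 8, 6, 10, 5, 13, 9]=(0 11 5)(1 12 13 9 6)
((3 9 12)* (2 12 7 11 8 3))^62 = [0, 1, 2, 7, 4, 5, 6, 8, 9, 11, 10, 3, 12] = (12)(3 7 8 9 11)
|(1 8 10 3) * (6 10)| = 5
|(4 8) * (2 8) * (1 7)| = 6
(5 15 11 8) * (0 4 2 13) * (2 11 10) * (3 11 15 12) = (0 4 15 10 2 13)(3 11 8 5 12) = [4, 1, 13, 11, 15, 12, 6, 7, 5, 9, 2, 8, 3, 0, 14, 10]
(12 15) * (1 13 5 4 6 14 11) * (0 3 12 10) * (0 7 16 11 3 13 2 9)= (0 13 5 4 6 14 3 12 15 10 7 16 11 1 2 9)= [13, 2, 9, 12, 6, 4, 14, 16, 8, 0, 7, 1, 15, 5, 3, 10, 11]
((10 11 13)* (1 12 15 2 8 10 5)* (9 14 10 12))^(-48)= (15)(1 9 14 10 11 13 5)= [0, 9, 2, 3, 4, 1, 6, 7, 8, 14, 11, 13, 12, 5, 10, 15]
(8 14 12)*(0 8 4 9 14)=(0 8)(4 9 14 12)=[8, 1, 2, 3, 9, 5, 6, 7, 0, 14, 10, 11, 4, 13, 12]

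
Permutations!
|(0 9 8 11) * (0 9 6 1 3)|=12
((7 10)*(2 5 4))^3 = (7 10) = [0, 1, 2, 3, 4, 5, 6, 10, 8, 9, 7]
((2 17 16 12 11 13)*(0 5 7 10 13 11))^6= (0 17 10)(2 7 12)(5 16 13)= [17, 1, 7, 3, 4, 16, 6, 12, 8, 9, 0, 11, 2, 5, 14, 15, 13, 10]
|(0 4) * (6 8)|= |(0 4)(6 8)|= 2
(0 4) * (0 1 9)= (0 4 1 9)= [4, 9, 2, 3, 1, 5, 6, 7, 8, 0]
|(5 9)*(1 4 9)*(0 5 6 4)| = |(0 5 1)(4 9 6)| = 3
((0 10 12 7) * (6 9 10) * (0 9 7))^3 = (0 9)(6 10)(7 12) = [9, 1, 2, 3, 4, 5, 10, 12, 8, 0, 6, 11, 7]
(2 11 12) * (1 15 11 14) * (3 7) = (1 15 11 12 2 14)(3 7) = [0, 15, 14, 7, 4, 5, 6, 3, 8, 9, 10, 12, 2, 13, 1, 11]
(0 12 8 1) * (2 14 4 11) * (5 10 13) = (0 12 8 1)(2 14 4 11)(5 10 13) = [12, 0, 14, 3, 11, 10, 6, 7, 1, 9, 13, 2, 8, 5, 4]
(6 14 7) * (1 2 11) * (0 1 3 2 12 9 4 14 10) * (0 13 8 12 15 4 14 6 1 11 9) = (0 11 3 2 9 14 7 1 15 4 6 10 13 8 12) = [11, 15, 9, 2, 6, 5, 10, 1, 12, 14, 13, 3, 0, 8, 7, 4]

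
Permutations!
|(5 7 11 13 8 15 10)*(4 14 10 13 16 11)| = 30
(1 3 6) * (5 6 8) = [0, 3, 2, 8, 4, 6, 1, 7, 5] = (1 3 8 5 6)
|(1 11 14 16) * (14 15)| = |(1 11 15 14 16)| = 5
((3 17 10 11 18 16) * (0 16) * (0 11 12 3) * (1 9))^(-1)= (0 16)(1 9)(3 12 10 17)(11 18)= [16, 9, 2, 12, 4, 5, 6, 7, 8, 1, 17, 18, 10, 13, 14, 15, 0, 3, 11]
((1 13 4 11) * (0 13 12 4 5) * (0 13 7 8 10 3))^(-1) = (0 3 10 8 7)(1 11 4 12)(5 13) = [3, 11, 2, 10, 12, 13, 6, 0, 7, 9, 8, 4, 1, 5]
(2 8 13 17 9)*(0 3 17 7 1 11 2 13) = [3, 11, 8, 17, 4, 5, 6, 1, 0, 13, 10, 2, 12, 7, 14, 15, 16, 9] = (0 3 17 9 13 7 1 11 2 8)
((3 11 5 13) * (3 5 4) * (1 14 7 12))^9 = (1 14 7 12)(5 13) = [0, 14, 2, 3, 4, 13, 6, 12, 8, 9, 10, 11, 1, 5, 7]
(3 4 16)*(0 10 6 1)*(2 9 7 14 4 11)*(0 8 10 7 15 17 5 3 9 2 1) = (0 7 14 4 16 9 15 17 5 3 11 1 8 10 6) = [7, 8, 2, 11, 16, 3, 0, 14, 10, 15, 6, 1, 12, 13, 4, 17, 9, 5]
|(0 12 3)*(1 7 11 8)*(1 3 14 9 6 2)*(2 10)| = |(0 12 14 9 6 10 2 1 7 11 8 3)| = 12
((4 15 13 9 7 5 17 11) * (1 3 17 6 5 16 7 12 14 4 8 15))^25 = (1 11 13 14 3 8 9 4 17 15 12)(5 6)(7 16) = [0, 11, 2, 8, 17, 6, 5, 16, 9, 4, 10, 13, 1, 14, 3, 12, 7, 15]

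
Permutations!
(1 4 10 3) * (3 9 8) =[0, 4, 2, 1, 10, 5, 6, 7, 3, 8, 9] =(1 4 10 9 8 3)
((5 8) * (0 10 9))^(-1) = (0 9 10)(5 8) = [9, 1, 2, 3, 4, 8, 6, 7, 5, 10, 0]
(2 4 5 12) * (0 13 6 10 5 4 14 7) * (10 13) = (0 10 5 12 2 14 7)(6 13) = [10, 1, 14, 3, 4, 12, 13, 0, 8, 9, 5, 11, 2, 6, 7]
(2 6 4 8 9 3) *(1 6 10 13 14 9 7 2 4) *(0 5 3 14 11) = (0 5 3 4 8 7 2 10 13 11)(1 6)(9 14) = [5, 6, 10, 4, 8, 3, 1, 2, 7, 14, 13, 0, 12, 11, 9]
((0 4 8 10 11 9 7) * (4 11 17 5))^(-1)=(0 7 9 11)(4 5 17 10 8)=[7, 1, 2, 3, 5, 17, 6, 9, 4, 11, 8, 0, 12, 13, 14, 15, 16, 10]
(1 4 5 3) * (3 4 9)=(1 9 3)(4 5)=[0, 9, 2, 1, 5, 4, 6, 7, 8, 3]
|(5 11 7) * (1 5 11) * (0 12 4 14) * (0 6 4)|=|(0 12)(1 5)(4 14 6)(7 11)|=6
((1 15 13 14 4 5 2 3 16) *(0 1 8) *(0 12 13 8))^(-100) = [5, 2, 13, 14, 8, 12, 6, 7, 16, 9, 10, 11, 0, 1, 15, 3, 4] = (0 5 12)(1 2 13)(3 14 15)(4 8 16)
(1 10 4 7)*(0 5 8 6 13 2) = [5, 10, 0, 3, 7, 8, 13, 1, 6, 9, 4, 11, 12, 2] = (0 5 8 6 13 2)(1 10 4 7)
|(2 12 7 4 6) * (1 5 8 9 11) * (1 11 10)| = 5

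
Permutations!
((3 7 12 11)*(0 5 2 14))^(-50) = (0 2)(3 12)(5 14)(7 11) = [2, 1, 0, 12, 4, 14, 6, 11, 8, 9, 10, 7, 3, 13, 5]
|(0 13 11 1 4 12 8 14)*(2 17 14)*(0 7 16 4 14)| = |(0 13 11 1 14 7 16 4 12 8 2 17)| = 12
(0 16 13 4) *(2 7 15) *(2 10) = (0 16 13 4)(2 7 15 10) = [16, 1, 7, 3, 0, 5, 6, 15, 8, 9, 2, 11, 12, 4, 14, 10, 13]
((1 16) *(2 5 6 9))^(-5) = (1 16)(2 9 6 5) = [0, 16, 9, 3, 4, 2, 5, 7, 8, 6, 10, 11, 12, 13, 14, 15, 1]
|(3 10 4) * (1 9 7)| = |(1 9 7)(3 10 4)| = 3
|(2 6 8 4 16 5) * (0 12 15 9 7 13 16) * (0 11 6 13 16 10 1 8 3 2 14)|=72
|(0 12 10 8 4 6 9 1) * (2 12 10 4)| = 9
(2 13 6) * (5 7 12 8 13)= (2 5 7 12 8 13 6)= [0, 1, 5, 3, 4, 7, 2, 12, 13, 9, 10, 11, 8, 6]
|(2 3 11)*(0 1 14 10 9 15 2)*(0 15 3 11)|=|(0 1 14 10 9 3)(2 11 15)|=6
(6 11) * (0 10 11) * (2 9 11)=(0 10 2 9 11 6)=[10, 1, 9, 3, 4, 5, 0, 7, 8, 11, 2, 6]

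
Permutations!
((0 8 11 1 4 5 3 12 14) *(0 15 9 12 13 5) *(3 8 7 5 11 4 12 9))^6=[7, 11, 2, 15, 0, 8, 6, 5, 4, 9, 10, 13, 1, 3, 12, 14]=(0 7 5 8 4)(1 11 13 3 15 14 12)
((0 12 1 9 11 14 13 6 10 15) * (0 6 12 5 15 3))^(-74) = [10, 13, 2, 6, 4, 3, 5, 7, 8, 12, 15, 1, 14, 11, 9, 0] = (0 10 15)(1 13 11)(3 6 5)(9 12 14)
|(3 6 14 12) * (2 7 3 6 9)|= 12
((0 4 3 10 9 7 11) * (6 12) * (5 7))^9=(0 4 3 10 9 5 7 11)(6 12)=[4, 1, 2, 10, 3, 7, 12, 11, 8, 5, 9, 0, 6]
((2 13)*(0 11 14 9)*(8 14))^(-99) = [11, 1, 13, 3, 4, 5, 6, 7, 14, 0, 10, 8, 12, 2, 9] = (0 11 8 14 9)(2 13)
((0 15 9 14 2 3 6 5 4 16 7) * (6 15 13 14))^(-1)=(0 7 16 4 5 6 9 15 3 2 14 13)=[7, 1, 14, 2, 5, 6, 9, 16, 8, 15, 10, 11, 12, 0, 13, 3, 4]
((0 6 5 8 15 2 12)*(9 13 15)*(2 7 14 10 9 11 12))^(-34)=(0 5 11)(6 8 12)(7 10 13)(9 15 14)=[5, 1, 2, 3, 4, 11, 8, 10, 12, 15, 13, 0, 6, 7, 9, 14]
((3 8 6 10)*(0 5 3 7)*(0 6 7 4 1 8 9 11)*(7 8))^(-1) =(0 11 9 3 5)(1 4 10 6 7) =[11, 4, 2, 5, 10, 0, 7, 1, 8, 3, 6, 9]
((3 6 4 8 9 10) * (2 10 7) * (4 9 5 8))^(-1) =(2 7 9 6 3 10)(5 8) =[0, 1, 7, 10, 4, 8, 3, 9, 5, 6, 2]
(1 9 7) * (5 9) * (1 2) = (1 5 9 7 2) = [0, 5, 1, 3, 4, 9, 6, 2, 8, 7]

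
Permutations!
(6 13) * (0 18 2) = (0 18 2)(6 13) = [18, 1, 0, 3, 4, 5, 13, 7, 8, 9, 10, 11, 12, 6, 14, 15, 16, 17, 2]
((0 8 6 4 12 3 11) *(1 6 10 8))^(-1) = [11, 0, 2, 12, 6, 5, 1, 7, 10, 9, 8, 3, 4] = (0 11 3 12 4 6 1)(8 10)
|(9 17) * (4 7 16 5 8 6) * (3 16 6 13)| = |(3 16 5 8 13)(4 7 6)(9 17)| = 30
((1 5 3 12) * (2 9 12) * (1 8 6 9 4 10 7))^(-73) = (1 4 5 10 3 7 2)(6 8 12 9) = [0, 4, 1, 7, 5, 10, 8, 2, 12, 6, 3, 11, 9]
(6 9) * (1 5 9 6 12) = (1 5 9 12) = [0, 5, 2, 3, 4, 9, 6, 7, 8, 12, 10, 11, 1]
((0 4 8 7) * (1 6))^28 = (8) = [0, 1, 2, 3, 4, 5, 6, 7, 8]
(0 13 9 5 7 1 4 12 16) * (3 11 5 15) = (0 13 9 15 3 11 5 7 1 4 12 16) = [13, 4, 2, 11, 12, 7, 6, 1, 8, 15, 10, 5, 16, 9, 14, 3, 0]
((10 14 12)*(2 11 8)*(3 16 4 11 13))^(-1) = (2 8 11 4 16 3 13)(10 12 14) = [0, 1, 8, 13, 16, 5, 6, 7, 11, 9, 12, 4, 14, 2, 10, 15, 3]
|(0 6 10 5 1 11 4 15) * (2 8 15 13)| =11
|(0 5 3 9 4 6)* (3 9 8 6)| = 7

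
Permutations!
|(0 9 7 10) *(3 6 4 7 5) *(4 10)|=6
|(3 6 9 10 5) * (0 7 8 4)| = |(0 7 8 4)(3 6 9 10 5)| = 20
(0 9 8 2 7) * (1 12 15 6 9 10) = (0 10 1 12 15 6 9 8 2 7) = [10, 12, 7, 3, 4, 5, 9, 0, 2, 8, 1, 11, 15, 13, 14, 6]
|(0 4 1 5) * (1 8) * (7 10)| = |(0 4 8 1 5)(7 10)| = 10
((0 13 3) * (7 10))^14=(0 3 13)=[3, 1, 2, 13, 4, 5, 6, 7, 8, 9, 10, 11, 12, 0]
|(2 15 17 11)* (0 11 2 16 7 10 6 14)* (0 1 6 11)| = |(1 6 14)(2 15 17)(7 10 11 16)| = 12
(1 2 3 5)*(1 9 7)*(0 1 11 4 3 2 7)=(0 1 7 11 4 3 5 9)=[1, 7, 2, 5, 3, 9, 6, 11, 8, 0, 10, 4]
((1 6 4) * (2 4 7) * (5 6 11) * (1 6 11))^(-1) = (2 7 6 4)(5 11) = [0, 1, 7, 3, 2, 11, 4, 6, 8, 9, 10, 5]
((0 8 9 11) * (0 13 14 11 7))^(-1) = (0 7 9 8)(11 14 13) = [7, 1, 2, 3, 4, 5, 6, 9, 0, 8, 10, 14, 12, 11, 13]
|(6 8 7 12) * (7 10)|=|(6 8 10 7 12)|=5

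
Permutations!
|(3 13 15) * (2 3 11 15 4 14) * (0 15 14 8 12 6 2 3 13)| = 30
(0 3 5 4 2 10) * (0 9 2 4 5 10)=(0 3 10 9 2)=[3, 1, 0, 10, 4, 5, 6, 7, 8, 2, 9]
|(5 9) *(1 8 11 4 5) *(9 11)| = 3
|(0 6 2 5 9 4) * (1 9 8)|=|(0 6 2 5 8 1 9 4)|=8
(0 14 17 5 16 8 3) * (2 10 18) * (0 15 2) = [14, 1, 10, 15, 4, 16, 6, 7, 3, 9, 18, 11, 12, 13, 17, 2, 8, 5, 0] = (0 14 17 5 16 8 3 15 2 10 18)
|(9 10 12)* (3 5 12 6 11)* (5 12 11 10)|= |(3 12 9 5 11)(6 10)|= 10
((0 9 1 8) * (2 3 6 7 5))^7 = (0 8 1 9)(2 6 5 3 7) = [8, 9, 6, 7, 4, 3, 5, 2, 1, 0]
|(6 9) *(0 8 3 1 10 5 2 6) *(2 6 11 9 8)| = 12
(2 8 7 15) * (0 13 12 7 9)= (0 13 12 7 15 2 8 9)= [13, 1, 8, 3, 4, 5, 6, 15, 9, 0, 10, 11, 7, 12, 14, 2]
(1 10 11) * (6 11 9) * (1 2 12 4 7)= (1 10 9 6 11 2 12 4 7)= [0, 10, 12, 3, 7, 5, 11, 1, 8, 6, 9, 2, 4]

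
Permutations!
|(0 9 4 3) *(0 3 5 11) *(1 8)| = |(0 9 4 5 11)(1 8)| = 10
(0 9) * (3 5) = (0 9)(3 5) = [9, 1, 2, 5, 4, 3, 6, 7, 8, 0]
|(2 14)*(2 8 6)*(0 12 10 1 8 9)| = |(0 12 10 1 8 6 2 14 9)| = 9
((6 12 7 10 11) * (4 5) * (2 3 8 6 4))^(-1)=(2 5 4 11 10 7 12 6 8 3)=[0, 1, 5, 2, 11, 4, 8, 12, 3, 9, 7, 10, 6]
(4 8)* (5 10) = [0, 1, 2, 3, 8, 10, 6, 7, 4, 9, 5] = (4 8)(5 10)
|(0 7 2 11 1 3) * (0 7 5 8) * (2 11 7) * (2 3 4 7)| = 12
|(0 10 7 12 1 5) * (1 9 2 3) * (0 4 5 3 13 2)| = |(0 10 7 12 9)(1 3)(2 13)(4 5)| = 10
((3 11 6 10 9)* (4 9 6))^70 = [0, 1, 2, 4, 3, 5, 6, 7, 8, 11, 10, 9] = (3 4)(9 11)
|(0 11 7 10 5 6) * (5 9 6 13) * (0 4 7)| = |(0 11)(4 7 10 9 6)(5 13)| = 10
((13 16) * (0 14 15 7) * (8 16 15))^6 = [7, 1, 2, 3, 4, 5, 6, 15, 14, 9, 10, 11, 12, 16, 0, 13, 8] = (0 7 15 13 16 8 14)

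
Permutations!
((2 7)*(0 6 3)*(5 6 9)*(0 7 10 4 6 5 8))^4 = (0 9 8)(2 3 4)(6 10 7) = [9, 1, 3, 4, 2, 5, 10, 6, 0, 8, 7]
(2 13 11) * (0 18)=(0 18)(2 13 11)=[18, 1, 13, 3, 4, 5, 6, 7, 8, 9, 10, 2, 12, 11, 14, 15, 16, 17, 0]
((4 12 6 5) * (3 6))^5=(12)=[0, 1, 2, 3, 4, 5, 6, 7, 8, 9, 10, 11, 12]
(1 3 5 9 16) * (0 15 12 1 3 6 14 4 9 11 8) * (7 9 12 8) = (0 15 8)(1 6 14 4 12)(3 5 11 7 9 16) = [15, 6, 2, 5, 12, 11, 14, 9, 0, 16, 10, 7, 1, 13, 4, 8, 3]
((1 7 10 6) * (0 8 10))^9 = [6, 8, 2, 3, 4, 5, 0, 10, 1, 9, 7] = (0 6)(1 8)(7 10)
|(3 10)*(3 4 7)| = 4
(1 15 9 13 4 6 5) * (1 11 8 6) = (1 15 9 13 4)(5 11 8 6) = [0, 15, 2, 3, 1, 11, 5, 7, 6, 13, 10, 8, 12, 4, 14, 9]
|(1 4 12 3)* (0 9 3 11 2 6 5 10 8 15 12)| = 40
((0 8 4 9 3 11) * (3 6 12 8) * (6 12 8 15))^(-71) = (0 3 11)(4 9 12 15 6 8) = [3, 1, 2, 11, 9, 5, 8, 7, 4, 12, 10, 0, 15, 13, 14, 6]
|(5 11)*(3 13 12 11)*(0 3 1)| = |(0 3 13 12 11 5 1)| = 7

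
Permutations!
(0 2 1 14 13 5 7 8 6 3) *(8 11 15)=(0 2 1 14 13 5 7 11 15 8 6 3)=[2, 14, 1, 0, 4, 7, 3, 11, 6, 9, 10, 15, 12, 5, 13, 8]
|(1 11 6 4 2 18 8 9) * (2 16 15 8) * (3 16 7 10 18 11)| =42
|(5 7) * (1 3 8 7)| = 5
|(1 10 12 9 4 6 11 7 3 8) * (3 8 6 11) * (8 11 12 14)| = 12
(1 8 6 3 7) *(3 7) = (1 8 6 7) = [0, 8, 2, 3, 4, 5, 7, 1, 6]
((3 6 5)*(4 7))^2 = [0, 1, 2, 5, 4, 6, 3, 7] = (7)(3 5 6)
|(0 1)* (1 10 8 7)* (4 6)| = |(0 10 8 7 1)(4 6)| = 10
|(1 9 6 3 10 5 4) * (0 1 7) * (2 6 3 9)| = 10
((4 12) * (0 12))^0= (12)= [0, 1, 2, 3, 4, 5, 6, 7, 8, 9, 10, 11, 12]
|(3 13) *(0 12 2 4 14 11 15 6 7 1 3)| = 12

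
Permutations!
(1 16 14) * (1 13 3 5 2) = [0, 16, 1, 5, 4, 2, 6, 7, 8, 9, 10, 11, 12, 3, 13, 15, 14] = (1 16 14 13 3 5 2)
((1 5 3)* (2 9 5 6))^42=[0, 1, 2, 3, 4, 5, 6, 7, 8, 9]=(9)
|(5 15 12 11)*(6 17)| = 4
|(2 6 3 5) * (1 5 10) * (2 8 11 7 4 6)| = |(1 5 8 11 7 4 6 3 10)| = 9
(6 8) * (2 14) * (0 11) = (0 11)(2 14)(6 8) = [11, 1, 14, 3, 4, 5, 8, 7, 6, 9, 10, 0, 12, 13, 2]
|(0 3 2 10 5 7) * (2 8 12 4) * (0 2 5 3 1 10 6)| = |(0 1 10 3 8 12 4 5 7 2 6)| = 11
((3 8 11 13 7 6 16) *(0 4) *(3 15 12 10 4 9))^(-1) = (0 4 10 12 15 16 6 7 13 11 8 3 9) = [4, 1, 2, 9, 10, 5, 7, 13, 3, 0, 12, 8, 15, 11, 14, 16, 6]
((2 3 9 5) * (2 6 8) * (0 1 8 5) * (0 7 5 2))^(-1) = (0 8 1)(2 6 5 7 9 3) = [8, 0, 6, 2, 4, 7, 5, 9, 1, 3]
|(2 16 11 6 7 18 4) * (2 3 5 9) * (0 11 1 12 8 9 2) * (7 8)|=|(0 11 6 8 9)(1 12 7 18 4 3 5 2 16)|=45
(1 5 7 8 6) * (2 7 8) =(1 5 8 6)(2 7) =[0, 5, 7, 3, 4, 8, 1, 2, 6]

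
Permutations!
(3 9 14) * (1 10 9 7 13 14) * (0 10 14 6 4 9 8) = [10, 14, 2, 7, 9, 5, 4, 13, 0, 1, 8, 11, 12, 6, 3] = (0 10 8)(1 14 3 7 13 6 4 9)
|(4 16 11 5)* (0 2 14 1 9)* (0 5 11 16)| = 7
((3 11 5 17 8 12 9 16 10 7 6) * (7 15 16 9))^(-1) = [0, 1, 2, 6, 4, 11, 7, 12, 17, 9, 16, 3, 8, 13, 14, 10, 15, 5] = (3 6 7 12 8 17 5 11)(10 16 15)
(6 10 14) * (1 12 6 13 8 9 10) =[0, 12, 2, 3, 4, 5, 1, 7, 9, 10, 14, 11, 6, 8, 13] =(1 12 6)(8 9 10 14 13)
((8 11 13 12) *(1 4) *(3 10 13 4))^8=(13)=[0, 1, 2, 3, 4, 5, 6, 7, 8, 9, 10, 11, 12, 13]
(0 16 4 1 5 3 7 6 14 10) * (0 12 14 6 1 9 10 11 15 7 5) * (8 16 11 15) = (0 11 8 16 4 9 10 12 14 15 7 1)(3 5) = [11, 0, 2, 5, 9, 3, 6, 1, 16, 10, 12, 8, 14, 13, 15, 7, 4]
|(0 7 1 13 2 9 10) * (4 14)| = 14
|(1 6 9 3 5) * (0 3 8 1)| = 12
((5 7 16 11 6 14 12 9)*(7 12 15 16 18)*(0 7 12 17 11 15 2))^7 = (0 11 12 2 17 18 14 5 7 6 9)(15 16) = [11, 1, 17, 3, 4, 7, 9, 6, 8, 0, 10, 12, 2, 13, 5, 16, 15, 18, 14]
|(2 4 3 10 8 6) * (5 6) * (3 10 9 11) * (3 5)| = |(2 4 10 8 3 9 11 5 6)| = 9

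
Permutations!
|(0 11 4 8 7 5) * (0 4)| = |(0 11)(4 8 7 5)| = 4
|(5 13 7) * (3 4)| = 6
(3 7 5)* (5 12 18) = (3 7 12 18 5) = [0, 1, 2, 7, 4, 3, 6, 12, 8, 9, 10, 11, 18, 13, 14, 15, 16, 17, 5]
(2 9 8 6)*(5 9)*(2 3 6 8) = (2 5 9)(3 6) = [0, 1, 5, 6, 4, 9, 3, 7, 8, 2]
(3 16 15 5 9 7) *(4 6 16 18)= (3 18 4 6 16 15 5 9 7)= [0, 1, 2, 18, 6, 9, 16, 3, 8, 7, 10, 11, 12, 13, 14, 5, 15, 17, 4]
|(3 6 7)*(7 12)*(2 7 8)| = |(2 7 3 6 12 8)| = 6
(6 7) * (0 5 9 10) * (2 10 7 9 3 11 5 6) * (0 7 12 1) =[6, 0, 10, 11, 4, 3, 9, 2, 8, 12, 7, 5, 1] =(0 6 9 12 1)(2 10 7)(3 11 5)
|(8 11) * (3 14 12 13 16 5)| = 6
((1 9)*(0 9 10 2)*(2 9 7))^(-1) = (0 2 7)(1 9 10) = [2, 9, 7, 3, 4, 5, 6, 0, 8, 10, 1]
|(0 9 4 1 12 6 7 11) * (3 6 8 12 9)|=|(0 3 6 7 11)(1 9 4)(8 12)|=30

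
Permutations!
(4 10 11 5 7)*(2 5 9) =(2 5 7 4 10 11 9) =[0, 1, 5, 3, 10, 7, 6, 4, 8, 2, 11, 9]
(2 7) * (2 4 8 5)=(2 7 4 8 5)=[0, 1, 7, 3, 8, 2, 6, 4, 5]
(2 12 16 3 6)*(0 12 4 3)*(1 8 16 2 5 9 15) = (0 12 2 4 3 6 5 9 15 1 8 16) = [12, 8, 4, 6, 3, 9, 5, 7, 16, 15, 10, 11, 2, 13, 14, 1, 0]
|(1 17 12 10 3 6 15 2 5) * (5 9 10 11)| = 30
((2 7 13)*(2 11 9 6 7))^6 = (6 7 13 11 9) = [0, 1, 2, 3, 4, 5, 7, 13, 8, 6, 10, 9, 12, 11]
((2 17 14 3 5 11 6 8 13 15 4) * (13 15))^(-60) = [0, 1, 2, 3, 4, 5, 6, 7, 8, 9, 10, 11, 12, 13, 14, 15, 16, 17] = (17)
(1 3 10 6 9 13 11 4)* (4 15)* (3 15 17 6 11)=(1 15 4)(3 10 11 17 6 9 13)=[0, 15, 2, 10, 1, 5, 9, 7, 8, 13, 11, 17, 12, 3, 14, 4, 16, 6]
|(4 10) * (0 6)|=2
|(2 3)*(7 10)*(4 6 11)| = |(2 3)(4 6 11)(7 10)| = 6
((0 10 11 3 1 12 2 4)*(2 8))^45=[0, 1, 2, 3, 4, 5, 6, 7, 8, 9, 10, 11, 12]=(12)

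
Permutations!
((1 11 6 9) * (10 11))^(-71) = (1 9 6 11 10) = [0, 9, 2, 3, 4, 5, 11, 7, 8, 6, 1, 10]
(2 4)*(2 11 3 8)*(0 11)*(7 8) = (0 11 3 7 8 2 4) = [11, 1, 4, 7, 0, 5, 6, 8, 2, 9, 10, 3]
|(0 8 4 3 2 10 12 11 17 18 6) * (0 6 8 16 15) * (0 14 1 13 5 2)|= |(0 16 15 14 1 13 5 2 10 12 11 17 18 8 4 3)|= 16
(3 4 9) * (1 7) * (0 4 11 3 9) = (0 4)(1 7)(3 11) = [4, 7, 2, 11, 0, 5, 6, 1, 8, 9, 10, 3]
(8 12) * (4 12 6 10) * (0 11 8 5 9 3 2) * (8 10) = (0 11 10 4 12 5 9 3 2)(6 8) = [11, 1, 0, 2, 12, 9, 8, 7, 6, 3, 4, 10, 5]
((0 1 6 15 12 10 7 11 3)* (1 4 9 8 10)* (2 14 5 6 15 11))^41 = (0 7 11 8 5 4 2 3 10 6 9 14)(1 12 15) = [7, 12, 3, 10, 2, 4, 9, 11, 5, 14, 6, 8, 15, 13, 0, 1]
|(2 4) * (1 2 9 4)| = |(1 2)(4 9)| = 2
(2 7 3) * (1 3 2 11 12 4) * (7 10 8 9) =(1 3 11 12 4)(2 10 8 9 7) =[0, 3, 10, 11, 1, 5, 6, 2, 9, 7, 8, 12, 4]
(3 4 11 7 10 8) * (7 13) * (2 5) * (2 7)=(2 5 7 10 8 3 4 11 13)=[0, 1, 5, 4, 11, 7, 6, 10, 3, 9, 8, 13, 12, 2]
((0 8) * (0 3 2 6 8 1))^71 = (0 1)(2 3 8 6) = [1, 0, 3, 8, 4, 5, 2, 7, 6]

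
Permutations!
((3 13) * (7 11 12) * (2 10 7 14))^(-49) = (2 14 12 11 7 10)(3 13) = [0, 1, 14, 13, 4, 5, 6, 10, 8, 9, 2, 7, 11, 3, 12]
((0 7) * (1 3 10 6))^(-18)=(1 10)(3 6)=[0, 10, 2, 6, 4, 5, 3, 7, 8, 9, 1]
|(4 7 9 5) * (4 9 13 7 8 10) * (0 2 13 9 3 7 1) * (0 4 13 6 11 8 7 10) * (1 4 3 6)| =|(0 2 1 3 10 13 4 7 9 5 6 11 8)| =13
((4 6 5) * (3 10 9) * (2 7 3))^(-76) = (2 9 10 3 7)(4 5 6) = [0, 1, 9, 7, 5, 6, 4, 2, 8, 10, 3]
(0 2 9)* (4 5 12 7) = (0 2 9)(4 5 12 7) = [2, 1, 9, 3, 5, 12, 6, 4, 8, 0, 10, 11, 7]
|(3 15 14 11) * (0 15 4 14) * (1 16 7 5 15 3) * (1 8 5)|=24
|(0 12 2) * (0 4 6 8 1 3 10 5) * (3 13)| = 11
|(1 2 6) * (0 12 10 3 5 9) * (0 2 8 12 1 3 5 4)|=11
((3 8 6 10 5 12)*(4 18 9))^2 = (3 6 5)(4 9 18)(8 10 12) = [0, 1, 2, 6, 9, 3, 5, 7, 10, 18, 12, 11, 8, 13, 14, 15, 16, 17, 4]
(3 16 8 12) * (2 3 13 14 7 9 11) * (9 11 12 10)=(2 3 16 8 10 9 12 13 14 7 11)=[0, 1, 3, 16, 4, 5, 6, 11, 10, 12, 9, 2, 13, 14, 7, 15, 8]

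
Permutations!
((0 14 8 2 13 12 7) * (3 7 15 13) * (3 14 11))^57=(15)(0 11 3 7)=[11, 1, 2, 7, 4, 5, 6, 0, 8, 9, 10, 3, 12, 13, 14, 15]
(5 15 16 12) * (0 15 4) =(0 15 16 12 5 4) =[15, 1, 2, 3, 0, 4, 6, 7, 8, 9, 10, 11, 5, 13, 14, 16, 12]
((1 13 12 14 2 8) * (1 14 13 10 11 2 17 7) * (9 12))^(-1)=(1 7 17 14 8 2 11 10)(9 13 12)=[0, 7, 11, 3, 4, 5, 6, 17, 2, 13, 1, 10, 9, 12, 8, 15, 16, 14]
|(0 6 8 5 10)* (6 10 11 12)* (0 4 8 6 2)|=8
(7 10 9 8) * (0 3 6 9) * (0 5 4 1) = (0 3 6 9 8 7 10 5 4 1) = [3, 0, 2, 6, 1, 4, 9, 10, 7, 8, 5]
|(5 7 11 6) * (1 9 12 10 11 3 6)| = |(1 9 12 10 11)(3 6 5 7)| = 20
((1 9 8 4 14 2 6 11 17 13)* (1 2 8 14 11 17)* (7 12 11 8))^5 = (1 11 12 7 14 9)(2 6 17 13)(4 8) = [0, 11, 6, 3, 8, 5, 17, 14, 4, 1, 10, 12, 7, 2, 9, 15, 16, 13]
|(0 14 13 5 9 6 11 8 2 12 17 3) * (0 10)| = 13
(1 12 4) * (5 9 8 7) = (1 12 4)(5 9 8 7) = [0, 12, 2, 3, 1, 9, 6, 5, 7, 8, 10, 11, 4]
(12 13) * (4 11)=(4 11)(12 13)=[0, 1, 2, 3, 11, 5, 6, 7, 8, 9, 10, 4, 13, 12]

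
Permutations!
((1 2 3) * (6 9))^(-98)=(9)(1 2 3)=[0, 2, 3, 1, 4, 5, 6, 7, 8, 9]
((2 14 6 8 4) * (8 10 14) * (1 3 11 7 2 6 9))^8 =(1 10 8 11 9 6 2 3 14 4 7) =[0, 10, 3, 14, 7, 5, 2, 1, 11, 6, 8, 9, 12, 13, 4]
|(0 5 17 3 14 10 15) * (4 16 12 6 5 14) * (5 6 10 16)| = 12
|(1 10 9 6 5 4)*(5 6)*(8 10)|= 6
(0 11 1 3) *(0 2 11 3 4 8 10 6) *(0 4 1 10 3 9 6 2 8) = [9, 1, 11, 8, 0, 5, 4, 7, 3, 6, 2, 10] = (0 9 6 4)(2 11 10)(3 8)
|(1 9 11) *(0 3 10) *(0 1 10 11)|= |(0 3 11 10 1 9)|= 6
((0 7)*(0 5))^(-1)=(0 5 7)=[5, 1, 2, 3, 4, 7, 6, 0]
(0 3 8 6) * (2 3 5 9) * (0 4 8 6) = [5, 1, 3, 6, 8, 9, 4, 7, 0, 2] = (0 5 9 2 3 6 4 8)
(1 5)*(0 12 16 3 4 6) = (0 12 16 3 4 6)(1 5) = [12, 5, 2, 4, 6, 1, 0, 7, 8, 9, 10, 11, 16, 13, 14, 15, 3]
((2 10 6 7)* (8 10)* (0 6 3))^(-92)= (0 3 10 8 2 7 6)= [3, 1, 7, 10, 4, 5, 0, 6, 2, 9, 8]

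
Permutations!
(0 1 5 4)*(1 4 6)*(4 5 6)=(0 5 4)(1 6)=[5, 6, 2, 3, 0, 4, 1]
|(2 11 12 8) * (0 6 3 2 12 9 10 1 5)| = 18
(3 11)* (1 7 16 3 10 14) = [0, 7, 2, 11, 4, 5, 6, 16, 8, 9, 14, 10, 12, 13, 1, 15, 3] = (1 7 16 3 11 10 14)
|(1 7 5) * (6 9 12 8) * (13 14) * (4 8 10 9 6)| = 6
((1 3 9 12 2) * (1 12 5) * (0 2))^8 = (0 12 2) = [12, 1, 0, 3, 4, 5, 6, 7, 8, 9, 10, 11, 2]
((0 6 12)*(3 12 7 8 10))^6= (0 12 3 10 8 7 6)= [12, 1, 2, 10, 4, 5, 0, 6, 7, 9, 8, 11, 3]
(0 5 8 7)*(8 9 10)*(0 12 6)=[5, 1, 2, 3, 4, 9, 0, 12, 7, 10, 8, 11, 6]=(0 5 9 10 8 7 12 6)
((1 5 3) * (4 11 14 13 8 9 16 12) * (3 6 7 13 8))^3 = [0, 7, 2, 6, 8, 13, 3, 1, 12, 4, 10, 9, 14, 5, 16, 15, 11] = (1 7)(3 6)(4 8 12 14 16 11 9)(5 13)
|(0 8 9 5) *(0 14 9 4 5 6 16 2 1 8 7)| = |(0 7)(1 8 4 5 14 9 6 16 2)| = 18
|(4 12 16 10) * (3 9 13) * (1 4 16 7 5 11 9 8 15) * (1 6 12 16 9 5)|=12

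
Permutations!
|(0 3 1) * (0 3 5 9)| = |(0 5 9)(1 3)| = 6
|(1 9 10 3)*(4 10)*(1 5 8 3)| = 12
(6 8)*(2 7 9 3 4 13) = (2 7 9 3 4 13)(6 8) = [0, 1, 7, 4, 13, 5, 8, 9, 6, 3, 10, 11, 12, 2]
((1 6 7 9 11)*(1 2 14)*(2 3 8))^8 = (1 14 2 8 3 11 9 7 6) = [0, 14, 8, 11, 4, 5, 1, 6, 3, 7, 10, 9, 12, 13, 2]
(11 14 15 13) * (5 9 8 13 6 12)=(5 9 8 13 11 14 15 6 12)=[0, 1, 2, 3, 4, 9, 12, 7, 13, 8, 10, 14, 5, 11, 15, 6]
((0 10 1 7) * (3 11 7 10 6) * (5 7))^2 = (0 3 5)(6 11 7) = [3, 1, 2, 5, 4, 0, 11, 6, 8, 9, 10, 7]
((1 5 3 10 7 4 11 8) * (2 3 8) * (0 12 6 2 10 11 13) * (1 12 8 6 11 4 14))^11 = (0 3 5 7 12 13 2 1 10 8 4 6 14 11) = [3, 10, 1, 5, 6, 7, 14, 12, 4, 9, 8, 0, 13, 2, 11]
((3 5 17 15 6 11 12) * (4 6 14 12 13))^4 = (3 14 17)(5 12 15) = [0, 1, 2, 14, 4, 12, 6, 7, 8, 9, 10, 11, 15, 13, 17, 5, 16, 3]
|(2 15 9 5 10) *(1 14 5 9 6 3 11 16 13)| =|(1 14 5 10 2 15 6 3 11 16 13)| =11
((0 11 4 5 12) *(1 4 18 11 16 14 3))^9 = (0 16 14 3 1 4 5 12)(11 18) = [16, 4, 2, 1, 5, 12, 6, 7, 8, 9, 10, 18, 0, 13, 3, 15, 14, 17, 11]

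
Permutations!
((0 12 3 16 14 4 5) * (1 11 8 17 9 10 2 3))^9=(0 3 8 5 2 11 4 10 1 14 9 12 16 17)=[3, 14, 11, 8, 10, 2, 6, 7, 5, 12, 1, 4, 16, 13, 9, 15, 17, 0]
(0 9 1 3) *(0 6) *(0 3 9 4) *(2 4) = (0 2 4)(1 9)(3 6) = [2, 9, 4, 6, 0, 5, 3, 7, 8, 1]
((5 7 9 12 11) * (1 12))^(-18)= [0, 1, 2, 3, 4, 5, 6, 7, 8, 9, 10, 11, 12]= (12)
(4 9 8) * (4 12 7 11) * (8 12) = [0, 1, 2, 3, 9, 5, 6, 11, 8, 12, 10, 4, 7] = (4 9 12 7 11)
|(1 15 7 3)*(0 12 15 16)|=|(0 12 15 7 3 1 16)|=7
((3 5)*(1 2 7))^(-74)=(1 2 7)=[0, 2, 7, 3, 4, 5, 6, 1]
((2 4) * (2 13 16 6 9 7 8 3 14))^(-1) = (2 14 3 8 7 9 6 16 13 4) = [0, 1, 14, 8, 2, 5, 16, 9, 7, 6, 10, 11, 12, 4, 3, 15, 13]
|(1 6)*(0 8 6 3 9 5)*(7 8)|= |(0 7 8 6 1 3 9 5)|= 8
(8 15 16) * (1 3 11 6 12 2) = (1 3 11 6 12 2)(8 15 16) = [0, 3, 1, 11, 4, 5, 12, 7, 15, 9, 10, 6, 2, 13, 14, 16, 8]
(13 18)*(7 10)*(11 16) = [0, 1, 2, 3, 4, 5, 6, 10, 8, 9, 7, 16, 12, 18, 14, 15, 11, 17, 13] = (7 10)(11 16)(13 18)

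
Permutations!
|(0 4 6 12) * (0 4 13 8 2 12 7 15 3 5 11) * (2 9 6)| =30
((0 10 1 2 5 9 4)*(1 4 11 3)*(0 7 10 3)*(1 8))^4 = (0 2)(1 11)(3 5)(4 7 10)(8 9) = [2, 11, 0, 5, 7, 3, 6, 10, 9, 8, 4, 1]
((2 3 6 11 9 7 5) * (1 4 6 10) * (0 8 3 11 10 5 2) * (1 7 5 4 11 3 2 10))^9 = [5, 6, 8, 2, 3, 9, 4, 10, 0, 11, 7, 1] = (0 5 9 11 1 6 4 3 2 8)(7 10)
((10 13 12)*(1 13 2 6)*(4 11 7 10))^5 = (1 7 13 10 12 2 4 6 11) = [0, 7, 4, 3, 6, 5, 11, 13, 8, 9, 12, 1, 2, 10]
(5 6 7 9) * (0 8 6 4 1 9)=(0 8 6 7)(1 9 5 4)=[8, 9, 2, 3, 1, 4, 7, 0, 6, 5]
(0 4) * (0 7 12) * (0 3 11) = (0 4 7 12 3 11) = [4, 1, 2, 11, 7, 5, 6, 12, 8, 9, 10, 0, 3]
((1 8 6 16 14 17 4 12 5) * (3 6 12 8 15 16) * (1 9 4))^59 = (1 17 14 16 15)(3 6)(4 9 5 12 8) = [0, 17, 2, 6, 9, 12, 3, 7, 4, 5, 10, 11, 8, 13, 16, 1, 15, 14]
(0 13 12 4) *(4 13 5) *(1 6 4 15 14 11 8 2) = (0 5 15 14 11 8 2 1 6 4)(12 13) = [5, 6, 1, 3, 0, 15, 4, 7, 2, 9, 10, 8, 13, 12, 11, 14]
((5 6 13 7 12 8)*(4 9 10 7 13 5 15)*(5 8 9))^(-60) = (15) = [0, 1, 2, 3, 4, 5, 6, 7, 8, 9, 10, 11, 12, 13, 14, 15]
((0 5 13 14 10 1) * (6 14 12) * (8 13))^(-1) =(0 1 10 14 6 12 13 8 5) =[1, 10, 2, 3, 4, 0, 12, 7, 5, 9, 14, 11, 13, 8, 6]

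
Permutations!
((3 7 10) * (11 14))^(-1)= (3 10 7)(11 14)= [0, 1, 2, 10, 4, 5, 6, 3, 8, 9, 7, 14, 12, 13, 11]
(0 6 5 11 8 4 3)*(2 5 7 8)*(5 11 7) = [6, 1, 11, 0, 3, 7, 5, 8, 4, 9, 10, 2] = (0 6 5 7 8 4 3)(2 11)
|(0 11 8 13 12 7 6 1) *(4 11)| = |(0 4 11 8 13 12 7 6 1)| = 9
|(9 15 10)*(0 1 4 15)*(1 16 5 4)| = |(0 16 5 4 15 10 9)| = 7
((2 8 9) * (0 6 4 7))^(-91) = (0 6 4 7)(2 9 8) = [6, 1, 9, 3, 7, 5, 4, 0, 2, 8]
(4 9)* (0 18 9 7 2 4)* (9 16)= (0 18 16 9)(2 4 7)= [18, 1, 4, 3, 7, 5, 6, 2, 8, 0, 10, 11, 12, 13, 14, 15, 9, 17, 16]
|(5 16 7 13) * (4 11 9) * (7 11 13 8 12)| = |(4 13 5 16 11 9)(7 8 12)| = 6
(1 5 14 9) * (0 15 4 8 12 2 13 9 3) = (0 15 4 8 12 2 13 9 1 5 14 3) = [15, 5, 13, 0, 8, 14, 6, 7, 12, 1, 10, 11, 2, 9, 3, 4]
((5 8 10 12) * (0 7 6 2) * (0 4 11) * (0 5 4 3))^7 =(0 6 3 7 2)(4 11 5 8 10 12) =[6, 1, 0, 7, 11, 8, 3, 2, 10, 9, 12, 5, 4]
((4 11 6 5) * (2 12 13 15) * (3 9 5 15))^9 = (2 15 6 11 4 5 9 3 13 12) = [0, 1, 15, 13, 5, 9, 11, 7, 8, 3, 10, 4, 2, 12, 14, 6]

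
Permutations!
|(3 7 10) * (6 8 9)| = 3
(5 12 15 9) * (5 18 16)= [0, 1, 2, 3, 4, 12, 6, 7, 8, 18, 10, 11, 15, 13, 14, 9, 5, 17, 16]= (5 12 15 9 18 16)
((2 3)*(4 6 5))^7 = (2 3)(4 6 5) = [0, 1, 3, 2, 6, 4, 5]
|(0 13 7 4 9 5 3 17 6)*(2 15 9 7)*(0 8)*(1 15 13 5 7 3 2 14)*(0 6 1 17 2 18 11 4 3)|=|(0 5 18 11 4)(1 15 9 7 3 2 13 14 17)(6 8)|=90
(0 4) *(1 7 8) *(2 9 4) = (0 2 9 4)(1 7 8) = [2, 7, 9, 3, 0, 5, 6, 8, 1, 4]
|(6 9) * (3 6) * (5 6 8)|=|(3 8 5 6 9)|=5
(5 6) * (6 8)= [0, 1, 2, 3, 4, 8, 5, 7, 6]= (5 8 6)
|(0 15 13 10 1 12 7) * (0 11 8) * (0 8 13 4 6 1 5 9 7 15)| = |(1 12 15 4 6)(5 9 7 11 13 10)| = 30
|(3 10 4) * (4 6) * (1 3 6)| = |(1 3 10)(4 6)| = 6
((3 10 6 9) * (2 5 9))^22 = [0, 1, 10, 5, 4, 6, 3, 7, 8, 2, 9] = (2 10 9)(3 5 6)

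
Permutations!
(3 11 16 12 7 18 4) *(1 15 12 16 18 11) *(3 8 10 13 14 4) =(1 15 12 7 11 18 3)(4 8 10 13 14) =[0, 15, 2, 1, 8, 5, 6, 11, 10, 9, 13, 18, 7, 14, 4, 12, 16, 17, 3]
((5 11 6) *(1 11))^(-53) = (1 5 6 11) = [0, 5, 2, 3, 4, 6, 11, 7, 8, 9, 10, 1]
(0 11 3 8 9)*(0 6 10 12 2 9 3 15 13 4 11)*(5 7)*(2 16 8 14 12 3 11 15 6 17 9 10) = [0, 1, 10, 14, 15, 7, 2, 5, 11, 17, 3, 6, 16, 4, 12, 13, 8, 9] = (2 10 3 14 12 16 8 11 6)(4 15 13)(5 7)(9 17)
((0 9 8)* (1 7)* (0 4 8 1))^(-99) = (0 9 1 7)(4 8) = [9, 7, 2, 3, 8, 5, 6, 0, 4, 1]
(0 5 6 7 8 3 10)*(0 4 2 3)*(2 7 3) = (0 5 6 3 10 4 7 8) = [5, 1, 2, 10, 7, 6, 3, 8, 0, 9, 4]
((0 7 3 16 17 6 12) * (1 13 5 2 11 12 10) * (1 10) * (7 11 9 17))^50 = (0 12 11)(1 13 5 2 9 17 6)(3 7 16) = [12, 13, 9, 7, 4, 2, 1, 16, 8, 17, 10, 0, 11, 5, 14, 15, 3, 6]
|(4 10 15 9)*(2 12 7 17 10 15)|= |(2 12 7 17 10)(4 15 9)|= 15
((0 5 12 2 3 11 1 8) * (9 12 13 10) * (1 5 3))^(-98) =(0 3 11 5 13 10 9 12 2 1 8) =[3, 8, 1, 11, 4, 13, 6, 7, 0, 12, 9, 5, 2, 10]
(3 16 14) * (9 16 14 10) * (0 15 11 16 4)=(0 15 11 16 10 9 4)(3 14)=[15, 1, 2, 14, 0, 5, 6, 7, 8, 4, 9, 16, 12, 13, 3, 11, 10]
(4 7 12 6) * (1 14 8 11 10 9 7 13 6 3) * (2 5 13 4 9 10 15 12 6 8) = (1 14 2 5 13 8 11 15 12 3)(6 9 7) = [0, 14, 5, 1, 4, 13, 9, 6, 11, 7, 10, 15, 3, 8, 2, 12]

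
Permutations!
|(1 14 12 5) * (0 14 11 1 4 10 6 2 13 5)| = 6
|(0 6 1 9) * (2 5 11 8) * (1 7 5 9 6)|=|(0 1 6 7 5 11 8 2 9)|=9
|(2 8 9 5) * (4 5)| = |(2 8 9 4 5)| = 5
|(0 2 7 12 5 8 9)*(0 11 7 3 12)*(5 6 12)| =|(0 2 3 5 8 9 11 7)(6 12)| =8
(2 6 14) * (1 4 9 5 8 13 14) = [0, 4, 6, 3, 9, 8, 1, 7, 13, 5, 10, 11, 12, 14, 2] = (1 4 9 5 8 13 14 2 6)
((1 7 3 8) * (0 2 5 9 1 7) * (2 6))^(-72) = (9) = [0, 1, 2, 3, 4, 5, 6, 7, 8, 9]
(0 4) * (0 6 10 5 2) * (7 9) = (0 4 6 10 5 2)(7 9) = [4, 1, 0, 3, 6, 2, 10, 9, 8, 7, 5]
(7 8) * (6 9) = [0, 1, 2, 3, 4, 5, 9, 8, 7, 6] = (6 9)(7 8)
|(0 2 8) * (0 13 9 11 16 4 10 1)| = 10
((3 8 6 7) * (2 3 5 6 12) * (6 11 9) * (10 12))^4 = (2 12 10 8 3)(5 7 6 9 11) = [0, 1, 12, 2, 4, 7, 9, 6, 3, 11, 8, 5, 10]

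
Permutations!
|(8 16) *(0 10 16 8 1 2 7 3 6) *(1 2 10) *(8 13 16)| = 10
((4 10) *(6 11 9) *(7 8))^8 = (6 9 11) = [0, 1, 2, 3, 4, 5, 9, 7, 8, 11, 10, 6]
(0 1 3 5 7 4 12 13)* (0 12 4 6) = (0 1 3 5 7 6)(12 13) = [1, 3, 2, 5, 4, 7, 0, 6, 8, 9, 10, 11, 13, 12]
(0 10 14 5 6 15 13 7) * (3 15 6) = (0 10 14 5 3 15 13 7) = [10, 1, 2, 15, 4, 3, 6, 0, 8, 9, 14, 11, 12, 7, 5, 13]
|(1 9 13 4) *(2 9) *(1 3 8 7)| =8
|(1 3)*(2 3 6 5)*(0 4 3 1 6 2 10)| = |(0 4 3 6 5 10)(1 2)| = 6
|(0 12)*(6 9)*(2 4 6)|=|(0 12)(2 4 6 9)|=4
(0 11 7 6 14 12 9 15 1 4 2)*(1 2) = (0 11 7 6 14 12 9 15 2)(1 4) = [11, 4, 0, 3, 1, 5, 14, 6, 8, 15, 10, 7, 9, 13, 12, 2]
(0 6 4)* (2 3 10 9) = (0 6 4)(2 3 10 9) = [6, 1, 3, 10, 0, 5, 4, 7, 8, 2, 9]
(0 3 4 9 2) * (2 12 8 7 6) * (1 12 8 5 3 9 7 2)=(0 9 8 2)(1 12 5 3 4 7 6)=[9, 12, 0, 4, 7, 3, 1, 6, 2, 8, 10, 11, 5]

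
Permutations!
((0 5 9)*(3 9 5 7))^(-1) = (0 9 3 7) = [9, 1, 2, 7, 4, 5, 6, 0, 8, 3]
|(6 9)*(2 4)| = |(2 4)(6 9)| = 2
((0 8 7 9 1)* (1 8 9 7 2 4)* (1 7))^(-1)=(0 1 7 4 2 8 9)=[1, 7, 8, 3, 2, 5, 6, 4, 9, 0]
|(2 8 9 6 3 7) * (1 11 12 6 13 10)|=11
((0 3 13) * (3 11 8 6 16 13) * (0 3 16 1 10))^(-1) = (0 10 1 6 8 11)(3 13 16) = [10, 6, 2, 13, 4, 5, 8, 7, 11, 9, 1, 0, 12, 16, 14, 15, 3]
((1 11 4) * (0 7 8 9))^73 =(0 7 8 9)(1 11 4) =[7, 11, 2, 3, 1, 5, 6, 8, 9, 0, 10, 4]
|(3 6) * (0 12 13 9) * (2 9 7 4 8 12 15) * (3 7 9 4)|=|(0 15 2 4 8 12 13 9)(3 6 7)|=24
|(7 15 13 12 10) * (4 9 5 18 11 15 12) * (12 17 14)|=|(4 9 5 18 11 15 13)(7 17 14 12 10)|=35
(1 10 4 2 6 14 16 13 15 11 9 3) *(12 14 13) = [0, 10, 6, 1, 2, 5, 13, 7, 8, 3, 4, 9, 14, 15, 16, 11, 12] = (1 10 4 2 6 13 15 11 9 3)(12 14 16)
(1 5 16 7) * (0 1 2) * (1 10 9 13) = (0 10 9 13 1 5 16 7 2) = [10, 5, 0, 3, 4, 16, 6, 2, 8, 13, 9, 11, 12, 1, 14, 15, 7]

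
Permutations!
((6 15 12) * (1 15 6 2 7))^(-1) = (1 7 2 12 15) = [0, 7, 12, 3, 4, 5, 6, 2, 8, 9, 10, 11, 15, 13, 14, 1]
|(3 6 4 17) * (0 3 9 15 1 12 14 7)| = |(0 3 6 4 17 9 15 1 12 14 7)| = 11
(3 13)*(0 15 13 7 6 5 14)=[15, 1, 2, 7, 4, 14, 5, 6, 8, 9, 10, 11, 12, 3, 0, 13]=(0 15 13 3 7 6 5 14)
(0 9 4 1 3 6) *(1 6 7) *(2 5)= (0 9 4 6)(1 3 7)(2 5)= [9, 3, 5, 7, 6, 2, 0, 1, 8, 4]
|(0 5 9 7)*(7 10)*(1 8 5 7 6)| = |(0 7)(1 8 5 9 10 6)| = 6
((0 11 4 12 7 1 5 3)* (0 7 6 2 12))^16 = [11, 1, 12, 3, 0, 5, 2, 7, 8, 9, 10, 4, 6] = (0 11 4)(2 12 6)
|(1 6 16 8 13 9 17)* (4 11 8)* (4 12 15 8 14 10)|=36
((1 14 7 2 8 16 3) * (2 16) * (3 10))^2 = (1 7 10)(3 14 16) = [0, 7, 2, 14, 4, 5, 6, 10, 8, 9, 1, 11, 12, 13, 16, 15, 3]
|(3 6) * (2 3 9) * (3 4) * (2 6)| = |(2 4 3)(6 9)| = 6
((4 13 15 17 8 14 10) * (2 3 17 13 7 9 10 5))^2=[0, 1, 17, 8, 9, 3, 6, 10, 5, 4, 7, 11, 12, 13, 2, 15, 16, 14]=(2 17 14)(3 8 5)(4 9)(7 10)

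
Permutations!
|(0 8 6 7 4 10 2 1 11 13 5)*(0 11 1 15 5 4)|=28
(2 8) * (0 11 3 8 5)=(0 11 3 8 2 5)=[11, 1, 5, 8, 4, 0, 6, 7, 2, 9, 10, 3]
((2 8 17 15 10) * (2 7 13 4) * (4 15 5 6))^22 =(2 6 17)(4 5 8)(7 15)(10 13) =[0, 1, 6, 3, 5, 8, 17, 15, 4, 9, 13, 11, 12, 10, 14, 7, 16, 2]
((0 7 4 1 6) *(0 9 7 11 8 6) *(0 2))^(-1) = (0 2 1 4 7 9 6 8 11) = [2, 4, 1, 3, 7, 5, 8, 9, 11, 6, 10, 0]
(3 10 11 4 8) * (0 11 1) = (0 11 4 8 3 10 1) = [11, 0, 2, 10, 8, 5, 6, 7, 3, 9, 1, 4]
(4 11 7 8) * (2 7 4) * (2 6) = (2 7 8 6)(4 11) = [0, 1, 7, 3, 11, 5, 2, 8, 6, 9, 10, 4]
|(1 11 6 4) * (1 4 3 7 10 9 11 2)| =6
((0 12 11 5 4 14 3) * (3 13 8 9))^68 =(0 9 13 4 11)(3 8 14 5 12) =[9, 1, 2, 8, 11, 12, 6, 7, 14, 13, 10, 0, 3, 4, 5]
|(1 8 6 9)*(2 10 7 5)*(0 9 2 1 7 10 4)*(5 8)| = 14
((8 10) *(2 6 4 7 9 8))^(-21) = (10) = [0, 1, 2, 3, 4, 5, 6, 7, 8, 9, 10]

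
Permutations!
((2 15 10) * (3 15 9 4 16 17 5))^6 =(2 3 16)(4 10 5)(9 15 17) =[0, 1, 3, 16, 10, 4, 6, 7, 8, 15, 5, 11, 12, 13, 14, 17, 2, 9]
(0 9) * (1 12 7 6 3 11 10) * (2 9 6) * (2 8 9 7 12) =(12)(0 6 3 11 10 1 2 7 8 9) =[6, 2, 7, 11, 4, 5, 3, 8, 9, 0, 1, 10, 12]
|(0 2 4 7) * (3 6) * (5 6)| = 12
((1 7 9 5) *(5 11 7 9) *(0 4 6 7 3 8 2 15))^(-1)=[15, 5, 8, 11, 0, 7, 4, 6, 3, 1, 10, 9, 12, 13, 14, 2]=(0 15 2 8 3 11 9 1 5 7 6 4)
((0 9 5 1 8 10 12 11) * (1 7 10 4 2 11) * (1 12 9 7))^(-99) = [7, 8, 11, 3, 2, 1, 6, 10, 4, 5, 9, 0, 12] = (12)(0 7 10 9 5 1 8 4 2 11)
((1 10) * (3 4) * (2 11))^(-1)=(1 10)(2 11)(3 4)=[0, 10, 11, 4, 3, 5, 6, 7, 8, 9, 1, 2]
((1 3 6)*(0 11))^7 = (0 11)(1 3 6) = [11, 3, 2, 6, 4, 5, 1, 7, 8, 9, 10, 0]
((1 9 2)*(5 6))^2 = (1 2 9) = [0, 2, 9, 3, 4, 5, 6, 7, 8, 1]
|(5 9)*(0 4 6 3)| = 4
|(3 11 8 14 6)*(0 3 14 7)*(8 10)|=|(0 3 11 10 8 7)(6 14)|=6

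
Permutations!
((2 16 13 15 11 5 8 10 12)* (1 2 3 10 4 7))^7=[0, 8, 4, 10, 11, 13, 6, 5, 15, 9, 12, 16, 3, 1, 14, 2, 7]=(1 8 15 2 4 11 16 7 5 13)(3 10 12)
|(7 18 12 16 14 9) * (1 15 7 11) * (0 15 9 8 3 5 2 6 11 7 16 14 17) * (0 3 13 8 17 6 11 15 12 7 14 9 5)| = 12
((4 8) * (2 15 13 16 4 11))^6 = [0, 1, 11, 3, 16, 5, 6, 7, 4, 9, 10, 8, 12, 15, 14, 2, 13] = (2 11 8 4 16 13 15)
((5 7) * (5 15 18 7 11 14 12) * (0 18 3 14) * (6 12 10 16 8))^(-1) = [11, 1, 2, 15, 4, 12, 8, 18, 16, 9, 14, 5, 6, 13, 3, 7, 10, 17, 0] = (0 11 5 12 6 8 16 10 14 3 15 7 18)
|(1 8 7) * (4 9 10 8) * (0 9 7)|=12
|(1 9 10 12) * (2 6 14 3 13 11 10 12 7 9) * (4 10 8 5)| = |(1 2 6 14 3 13 11 8 5 4 10 7 9 12)| = 14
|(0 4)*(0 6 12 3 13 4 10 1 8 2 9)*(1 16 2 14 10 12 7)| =|(0 12 3 13 4 6 7 1 8 14 10 16 2 9)| =14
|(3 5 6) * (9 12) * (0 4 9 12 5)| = |(12)(0 4 9 5 6 3)| = 6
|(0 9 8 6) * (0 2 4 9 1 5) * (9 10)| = 6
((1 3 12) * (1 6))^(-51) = [0, 3, 2, 12, 4, 5, 1, 7, 8, 9, 10, 11, 6] = (1 3 12 6)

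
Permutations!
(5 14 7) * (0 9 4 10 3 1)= (0 9 4 10 3 1)(5 14 7)= [9, 0, 2, 1, 10, 14, 6, 5, 8, 4, 3, 11, 12, 13, 7]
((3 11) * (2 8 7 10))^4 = (11) = [0, 1, 2, 3, 4, 5, 6, 7, 8, 9, 10, 11]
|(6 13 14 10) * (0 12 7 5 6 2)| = 9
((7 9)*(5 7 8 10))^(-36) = (5 10 8 9 7) = [0, 1, 2, 3, 4, 10, 6, 5, 9, 7, 8]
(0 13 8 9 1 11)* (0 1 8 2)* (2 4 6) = [13, 11, 0, 3, 6, 5, 2, 7, 9, 8, 10, 1, 12, 4] = (0 13 4 6 2)(1 11)(8 9)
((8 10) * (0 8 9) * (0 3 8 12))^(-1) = (0 12)(3 9 10 8) = [12, 1, 2, 9, 4, 5, 6, 7, 3, 10, 8, 11, 0]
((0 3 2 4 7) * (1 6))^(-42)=(0 4 3 7 2)=[4, 1, 0, 7, 3, 5, 6, 2]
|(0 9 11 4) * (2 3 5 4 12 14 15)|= |(0 9 11 12 14 15 2 3 5 4)|= 10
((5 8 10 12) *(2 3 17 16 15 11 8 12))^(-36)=[0, 1, 15, 11, 4, 5, 6, 7, 17, 9, 16, 3, 12, 13, 14, 2, 10, 8]=(2 15)(3 11)(8 17)(10 16)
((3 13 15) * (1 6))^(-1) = (1 6)(3 15 13) = [0, 6, 2, 15, 4, 5, 1, 7, 8, 9, 10, 11, 12, 3, 14, 13]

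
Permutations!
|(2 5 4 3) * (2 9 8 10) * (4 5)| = |(2 4 3 9 8 10)| = 6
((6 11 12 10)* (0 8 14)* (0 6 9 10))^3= (0 6)(8 11)(9 10)(12 14)= [6, 1, 2, 3, 4, 5, 0, 7, 11, 10, 9, 8, 14, 13, 12]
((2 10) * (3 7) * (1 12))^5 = (1 12)(2 10)(3 7) = [0, 12, 10, 7, 4, 5, 6, 3, 8, 9, 2, 11, 1]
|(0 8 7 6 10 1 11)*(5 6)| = |(0 8 7 5 6 10 1 11)| = 8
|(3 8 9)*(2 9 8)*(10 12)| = |(2 9 3)(10 12)| = 6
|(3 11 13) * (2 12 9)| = 3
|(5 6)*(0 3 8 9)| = 4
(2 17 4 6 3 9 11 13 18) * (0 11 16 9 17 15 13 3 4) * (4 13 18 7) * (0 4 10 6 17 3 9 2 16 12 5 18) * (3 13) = (0 11 9 12 5 18 16 2 15)(3 13 7 10 6)(4 17) = [11, 1, 15, 13, 17, 18, 3, 10, 8, 12, 6, 9, 5, 7, 14, 0, 2, 4, 16]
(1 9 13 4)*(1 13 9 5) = (1 5)(4 13) = [0, 5, 2, 3, 13, 1, 6, 7, 8, 9, 10, 11, 12, 4]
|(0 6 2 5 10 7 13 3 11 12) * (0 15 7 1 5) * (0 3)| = 9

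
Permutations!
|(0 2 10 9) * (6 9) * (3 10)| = |(0 2 3 10 6 9)| = 6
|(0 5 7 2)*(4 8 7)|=|(0 5 4 8 7 2)|=6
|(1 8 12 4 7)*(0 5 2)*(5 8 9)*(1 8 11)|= |(0 11 1 9 5 2)(4 7 8 12)|= 12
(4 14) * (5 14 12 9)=(4 12 9 5 14)=[0, 1, 2, 3, 12, 14, 6, 7, 8, 5, 10, 11, 9, 13, 4]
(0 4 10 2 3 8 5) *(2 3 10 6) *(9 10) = (0 4 6 2 9 10 3 8 5) = [4, 1, 9, 8, 6, 0, 2, 7, 5, 10, 3]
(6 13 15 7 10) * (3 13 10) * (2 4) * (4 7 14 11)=(2 7 3 13 15 14 11 4)(6 10)=[0, 1, 7, 13, 2, 5, 10, 3, 8, 9, 6, 4, 12, 15, 11, 14]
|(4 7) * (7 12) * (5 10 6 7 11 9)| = |(4 12 11 9 5 10 6 7)| = 8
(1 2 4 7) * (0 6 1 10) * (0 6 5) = (0 5)(1 2 4 7 10 6) = [5, 2, 4, 3, 7, 0, 1, 10, 8, 9, 6]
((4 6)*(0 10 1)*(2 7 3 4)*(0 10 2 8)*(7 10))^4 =[7, 6, 3, 0, 2, 5, 10, 8, 1, 9, 4] =(0 7 8 1 6 10 4 2 3)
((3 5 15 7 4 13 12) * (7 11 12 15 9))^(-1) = (3 12 11 15 13 4 7 9 5) = [0, 1, 2, 12, 7, 3, 6, 9, 8, 5, 10, 15, 11, 4, 14, 13]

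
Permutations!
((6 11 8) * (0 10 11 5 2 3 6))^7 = (0 8 11 10)(2 5 6 3) = [8, 1, 5, 2, 4, 6, 3, 7, 11, 9, 0, 10]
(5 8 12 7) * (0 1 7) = (0 1 7 5 8 12) = [1, 7, 2, 3, 4, 8, 6, 5, 12, 9, 10, 11, 0]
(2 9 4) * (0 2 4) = [2, 1, 9, 3, 4, 5, 6, 7, 8, 0] = (0 2 9)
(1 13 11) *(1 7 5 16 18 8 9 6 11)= (1 13)(5 16 18 8 9 6 11 7)= [0, 13, 2, 3, 4, 16, 11, 5, 9, 6, 10, 7, 12, 1, 14, 15, 18, 17, 8]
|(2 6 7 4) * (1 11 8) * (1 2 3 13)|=9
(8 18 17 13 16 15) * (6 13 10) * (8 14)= (6 13 16 15 14 8 18 17 10)= [0, 1, 2, 3, 4, 5, 13, 7, 18, 9, 6, 11, 12, 16, 8, 14, 15, 10, 17]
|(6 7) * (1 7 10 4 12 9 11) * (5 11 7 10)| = |(1 10 4 12 9 7 6 5 11)| = 9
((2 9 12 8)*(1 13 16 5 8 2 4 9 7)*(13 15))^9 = (1 2 9 8 16 15 7 12 4 5 13) = [0, 2, 9, 3, 5, 13, 6, 12, 16, 8, 10, 11, 4, 1, 14, 7, 15]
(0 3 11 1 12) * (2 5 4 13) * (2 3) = (0 2 5 4 13 3 11 1 12) = [2, 12, 5, 11, 13, 4, 6, 7, 8, 9, 10, 1, 0, 3]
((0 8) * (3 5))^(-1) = [8, 1, 2, 5, 4, 3, 6, 7, 0] = (0 8)(3 5)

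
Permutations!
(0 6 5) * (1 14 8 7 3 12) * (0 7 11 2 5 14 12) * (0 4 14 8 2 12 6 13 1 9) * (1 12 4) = (0 13 12 9)(1 6 8 11 4 14 2 5 7 3) = [13, 6, 5, 1, 14, 7, 8, 3, 11, 0, 10, 4, 9, 12, 2]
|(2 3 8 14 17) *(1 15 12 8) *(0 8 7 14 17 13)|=11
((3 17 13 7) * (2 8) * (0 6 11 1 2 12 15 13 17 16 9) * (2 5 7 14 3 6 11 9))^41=(17)(0 9 6 7 5 1 11)(2 8 12 15 13 14 3 16)=[9, 11, 8, 16, 4, 1, 7, 5, 12, 6, 10, 0, 15, 14, 3, 13, 2, 17]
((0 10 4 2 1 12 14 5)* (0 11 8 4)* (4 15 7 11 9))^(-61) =(0 10)(1 14 9 2 12 5 4)(7 15 8 11) =[10, 14, 12, 3, 1, 4, 6, 15, 11, 2, 0, 7, 5, 13, 9, 8]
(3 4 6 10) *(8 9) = (3 4 6 10)(8 9) = [0, 1, 2, 4, 6, 5, 10, 7, 9, 8, 3]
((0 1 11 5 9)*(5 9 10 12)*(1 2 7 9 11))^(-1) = (0 9 7 2)(5 12 10) = [9, 1, 0, 3, 4, 12, 6, 2, 8, 7, 5, 11, 10]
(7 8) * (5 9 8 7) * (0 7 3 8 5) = (0 7 3 8)(5 9) = [7, 1, 2, 8, 4, 9, 6, 3, 0, 5]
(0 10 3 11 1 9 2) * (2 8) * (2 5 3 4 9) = (0 10 4 9 8 5 3 11 1 2) = [10, 2, 0, 11, 9, 3, 6, 7, 5, 8, 4, 1]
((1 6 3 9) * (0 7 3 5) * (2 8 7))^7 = (0 6 9 7 2 5 1 3 8) = [6, 3, 5, 8, 4, 1, 9, 2, 0, 7]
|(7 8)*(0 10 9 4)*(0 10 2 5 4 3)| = 14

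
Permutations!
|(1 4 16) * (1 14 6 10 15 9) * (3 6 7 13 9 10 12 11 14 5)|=12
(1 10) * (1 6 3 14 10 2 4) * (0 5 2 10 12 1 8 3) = (0 5 2 4 8 3 14 12 1 10 6) = [5, 10, 4, 14, 8, 2, 0, 7, 3, 9, 6, 11, 1, 13, 12]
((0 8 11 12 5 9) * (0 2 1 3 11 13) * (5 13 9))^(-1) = [13, 2, 9, 1, 4, 5, 6, 7, 0, 8, 10, 3, 11, 12] = (0 13 12 11 3 1 2 9 8)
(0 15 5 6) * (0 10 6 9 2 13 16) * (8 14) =[15, 1, 13, 3, 4, 9, 10, 7, 14, 2, 6, 11, 12, 16, 8, 5, 0] =(0 15 5 9 2 13 16)(6 10)(8 14)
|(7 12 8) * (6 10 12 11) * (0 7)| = 7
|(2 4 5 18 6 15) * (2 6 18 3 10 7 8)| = 14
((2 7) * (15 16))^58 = (16) = [0, 1, 2, 3, 4, 5, 6, 7, 8, 9, 10, 11, 12, 13, 14, 15, 16]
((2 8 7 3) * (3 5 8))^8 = (5 7 8) = [0, 1, 2, 3, 4, 7, 6, 8, 5]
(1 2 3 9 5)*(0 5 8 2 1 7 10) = [5, 1, 3, 9, 4, 7, 6, 10, 2, 8, 0] = (0 5 7 10)(2 3 9 8)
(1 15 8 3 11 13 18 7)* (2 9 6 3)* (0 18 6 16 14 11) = (0 18 7 1 15 8 2 9 16 14 11 13 6 3) = [18, 15, 9, 0, 4, 5, 3, 1, 2, 16, 10, 13, 12, 6, 11, 8, 14, 17, 7]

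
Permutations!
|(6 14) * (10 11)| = |(6 14)(10 11)| = 2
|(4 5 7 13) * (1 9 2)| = |(1 9 2)(4 5 7 13)| = 12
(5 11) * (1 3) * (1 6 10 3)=(3 6 10)(5 11)=[0, 1, 2, 6, 4, 11, 10, 7, 8, 9, 3, 5]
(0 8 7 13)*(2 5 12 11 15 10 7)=(0 8 2 5 12 11 15 10 7 13)=[8, 1, 5, 3, 4, 12, 6, 13, 2, 9, 7, 15, 11, 0, 14, 10]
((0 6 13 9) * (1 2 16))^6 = [13, 1, 2, 3, 4, 5, 9, 7, 8, 6, 10, 11, 12, 0, 14, 15, 16] = (16)(0 13)(6 9)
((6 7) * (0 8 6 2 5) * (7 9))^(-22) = [5, 1, 7, 3, 4, 2, 8, 9, 0, 6] = (0 5 2 7 9 6 8)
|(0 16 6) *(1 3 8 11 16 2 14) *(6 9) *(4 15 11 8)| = |(0 2 14 1 3 4 15 11 16 9 6)| = 11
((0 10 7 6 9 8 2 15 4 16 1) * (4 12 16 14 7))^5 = (0 6 12 4 8 1 7 15 10 9 16 14 2) = [6, 7, 0, 3, 8, 5, 12, 15, 1, 16, 9, 11, 4, 13, 2, 10, 14]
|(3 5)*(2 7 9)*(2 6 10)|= 10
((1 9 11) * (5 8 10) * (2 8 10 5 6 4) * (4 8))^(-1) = (1 11 9)(2 4)(5 8 6 10) = [0, 11, 4, 3, 2, 8, 10, 7, 6, 1, 5, 9]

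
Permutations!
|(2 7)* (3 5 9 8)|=|(2 7)(3 5 9 8)|=4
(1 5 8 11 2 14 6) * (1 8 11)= [0, 5, 14, 3, 4, 11, 8, 7, 1, 9, 10, 2, 12, 13, 6]= (1 5 11 2 14 6 8)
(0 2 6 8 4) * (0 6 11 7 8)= (0 2 11 7 8 4 6)= [2, 1, 11, 3, 6, 5, 0, 8, 4, 9, 10, 7]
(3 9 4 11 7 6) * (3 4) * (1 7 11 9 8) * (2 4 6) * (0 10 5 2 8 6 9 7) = (11)(0 10 5 2 4 7 8 1)(3 6 9) = [10, 0, 4, 6, 7, 2, 9, 8, 1, 3, 5, 11]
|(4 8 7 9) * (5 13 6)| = |(4 8 7 9)(5 13 6)| = 12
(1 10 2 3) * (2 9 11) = (1 10 9 11 2 3) = [0, 10, 3, 1, 4, 5, 6, 7, 8, 11, 9, 2]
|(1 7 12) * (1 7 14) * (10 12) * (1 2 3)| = |(1 14 2 3)(7 10 12)| = 12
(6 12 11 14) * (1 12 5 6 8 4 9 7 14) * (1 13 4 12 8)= (1 8 12 11 13 4 9 7 14)(5 6)= [0, 8, 2, 3, 9, 6, 5, 14, 12, 7, 10, 13, 11, 4, 1]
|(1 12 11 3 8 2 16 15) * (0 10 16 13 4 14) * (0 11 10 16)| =42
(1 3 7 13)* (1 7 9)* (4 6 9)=(1 3 4 6 9)(7 13)=[0, 3, 2, 4, 6, 5, 9, 13, 8, 1, 10, 11, 12, 7]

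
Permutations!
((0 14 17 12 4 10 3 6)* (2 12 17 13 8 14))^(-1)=(17)(0 6 3 10 4 12 2)(8 13 14)=[6, 1, 0, 10, 12, 5, 3, 7, 13, 9, 4, 11, 2, 14, 8, 15, 16, 17]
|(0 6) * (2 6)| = |(0 2 6)| = 3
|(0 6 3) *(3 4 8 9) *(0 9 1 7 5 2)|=|(0 6 4 8 1 7 5 2)(3 9)|=8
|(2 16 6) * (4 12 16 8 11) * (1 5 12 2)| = 20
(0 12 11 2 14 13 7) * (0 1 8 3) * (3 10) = (0 12 11 2 14 13 7 1 8 10 3) = [12, 8, 14, 0, 4, 5, 6, 1, 10, 9, 3, 2, 11, 7, 13]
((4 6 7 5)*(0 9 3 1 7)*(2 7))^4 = [2, 4, 6, 5, 3, 9, 1, 0, 8, 7] = (0 2 6 1 4 3 5 9 7)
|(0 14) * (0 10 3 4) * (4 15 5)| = 7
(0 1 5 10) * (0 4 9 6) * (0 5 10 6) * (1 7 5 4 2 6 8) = [7, 10, 6, 3, 9, 8, 4, 5, 1, 0, 2] = (0 7 5 8 1 10 2 6 4 9)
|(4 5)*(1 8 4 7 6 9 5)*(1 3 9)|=|(1 8 4 3 9 5 7 6)|=8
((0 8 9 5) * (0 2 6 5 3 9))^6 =(9) =[0, 1, 2, 3, 4, 5, 6, 7, 8, 9]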